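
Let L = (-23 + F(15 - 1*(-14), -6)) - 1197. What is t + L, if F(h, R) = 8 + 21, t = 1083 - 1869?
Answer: -1977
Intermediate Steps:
t = -786
F(h, R) = 29
L = -1191 (L = (-23 + 29) - 1197 = 6 - 1197 = -1191)
t + L = -786 - 1191 = -1977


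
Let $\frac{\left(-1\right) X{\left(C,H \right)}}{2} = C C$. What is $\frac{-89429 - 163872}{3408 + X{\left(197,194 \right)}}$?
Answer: $\frac{253301}{74210} \approx 3.4133$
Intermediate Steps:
$X{\left(C,H \right)} = - 2 C^{2}$ ($X{\left(C,H \right)} = - 2 C C = - 2 C^{2}$)
$\frac{-89429 - 163872}{3408 + X{\left(197,194 \right)}} = \frac{-89429 - 163872}{3408 - 2 \cdot 197^{2}} = - \frac{253301}{3408 - 77618} = - \frac{253301}{-74210} = \left(-253301\right) \left(- \frac{1}{74210}\right) = \frac{253301}{74210}$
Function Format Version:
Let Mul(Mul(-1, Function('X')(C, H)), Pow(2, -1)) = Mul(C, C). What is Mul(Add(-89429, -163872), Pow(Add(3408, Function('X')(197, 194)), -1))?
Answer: Rational(253301, 74210) ≈ 3.4133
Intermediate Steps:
Function('X')(C, H) = Mul(-2, Pow(C, 2)) (Function('X')(C, H) = Mul(-2, Mul(C, C)) = Mul(-2, Pow(C, 2)))
Mul(Add(-89429, -163872), Pow(Add(3408, Function('X')(197, 194)), -1)) = Mul(Add(-89429, -163872), Pow(Add(3408, Mul(-2, Pow(197, 2))), -1)) = Mul(-253301, Pow(Add(3408, Mul(-2, 38809)), -1)) = Mul(-253301, Pow(Add(3408, -77618), -1)) = Mul(-253301, Pow(-74210, -1)) = Mul(-253301, Rational(-1, 74210)) = Rational(253301, 74210)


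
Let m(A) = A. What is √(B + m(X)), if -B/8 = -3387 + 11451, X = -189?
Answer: 3*I*√7189 ≈ 254.36*I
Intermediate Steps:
B = -64512 (B = -8*(-3387 + 11451) = -8*8064 = -64512)
√(B + m(X)) = √(-64512 - 189) = √(-64701) = 3*I*√7189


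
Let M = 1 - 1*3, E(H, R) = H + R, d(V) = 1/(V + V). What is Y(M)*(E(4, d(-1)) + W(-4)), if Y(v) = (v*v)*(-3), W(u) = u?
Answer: 6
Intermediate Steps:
d(V) = 1/(2*V)
M = -2 (M = 1 - 3 = -2)
Y(v) = -3*v**2 (Y(v) = v**2*(-3) = -3*v**2)
Y(M)*(E(4, d(-1)) + W(-4)) = (-3*(-2)**2)*((4 + (1/2)/(-1)) - 4) = (-3*4)*((4 + (1/2)*(-1)) - 4) = -12*((4 - 1/2) - 4) = -12*(7/2 - 4) = -12*(-1/2) = 6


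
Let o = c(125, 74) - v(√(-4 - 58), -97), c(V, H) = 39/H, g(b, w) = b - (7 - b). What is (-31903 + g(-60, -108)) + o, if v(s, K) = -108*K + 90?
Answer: -3152065/74 ≈ -42596.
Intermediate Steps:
g(b, w) = -7 + 2*b (g(b, w) = b + (-7 + b) = -7 + 2*b)
v(s, K) = 90 - 108*K
o = -781845/74 (o = 39/74 - (90 - 108*(-97)) = 39*(1/74) - (90 + 10476) = 39/74 - 1*10566 = 39/74 - 10566 = -781845/74 ≈ -10565.)
(-31903 + g(-60, -108)) + o = (-31903 + (-7 + 2*(-60))) - 781845/74 = (-31903 + (-7 - 120)) - 781845/74 = (-31903 - 127) - 781845/74 = -32030 - 781845/74 = -3152065/74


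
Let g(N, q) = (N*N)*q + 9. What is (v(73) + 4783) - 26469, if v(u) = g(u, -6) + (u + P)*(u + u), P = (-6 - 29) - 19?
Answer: -50877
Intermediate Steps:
P = -54 (P = -35 - 19 = -54)
g(N, q) = 9 + q*N² (g(N, q) = N²*q + 9 = q*N² + 9 = 9 + q*N²)
v(u) = 9 - 6*u² + 2*u*(-54 + u) (v(u) = (9 - 6*u²) + (u - 54)*(u + u) = (9 - 6*u²) + (-54 + u)*(2*u) = (9 - 6*u²) + 2*u*(-54 + u) = 9 - 6*u² + 2*u*(-54 + u))
(v(73) + 4783) - 26469 = ((9 - 108*73 - 4*73²) + 4783) - 26469 = ((9 - 7884 - 4*5329) + 4783) - 26469 = ((9 - 7884 - 21316) + 4783) - 26469 = (-29191 + 4783) - 26469 = -24408 - 26469 = -50877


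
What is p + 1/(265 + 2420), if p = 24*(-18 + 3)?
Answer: -966599/2685 ≈ -360.00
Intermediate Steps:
p = -360 (p = 24*(-15) = -360)
p + 1/(265 + 2420) = -360 + 1/(265 + 2420) = -360 + 1/2685 = -966599/2685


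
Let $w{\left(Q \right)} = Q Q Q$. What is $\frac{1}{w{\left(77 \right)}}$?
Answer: $\frac{1}{456533} \approx 2.1904 \cdot 10^{-6}$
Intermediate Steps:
$w{\left(Q \right)} = Q^{3}$ ($w{\left(Q \right)} = Q^{2} Q = Q^{3}$)
$\frac{1}{w{\left(77 \right)}} = \frac{1}{77^{3}} = \frac{1}{456533}$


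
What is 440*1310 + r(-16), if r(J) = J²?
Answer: 576656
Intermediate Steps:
440*1310 + r(-16) = 440*1310 + (-16)² = 576400 + 256 = 576656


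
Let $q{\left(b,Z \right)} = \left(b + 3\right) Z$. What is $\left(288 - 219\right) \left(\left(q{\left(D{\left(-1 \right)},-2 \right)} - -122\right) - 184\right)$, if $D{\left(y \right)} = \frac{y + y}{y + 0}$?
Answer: $-4968$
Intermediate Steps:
$D{\left(y \right)} = 2$ ($D{\left(y \right)} = \frac{2 y}{y} = 2$)
$q{\left(b,Z \right)} = Z \left(3 + b\right)$ ($q{\left(b,Z \right)} = \left(3 + b\right) Z = Z \left(3 + b\right)$)
$\left(288 - 219\right) \left(\left(q{\left(D{\left(-1 \right)},-2 \right)} - -122\right) - 184\right) = \left(288 - 219\right) \left(\left(- 2 \left(3 + 2\right) - -122\right) - 184\right) = 69 \left(\left(\left(-2\right) 5 + 122\right) - 184\right) = 69 \left(\left(-10 + 122\right) - 184\right) = 69 \left(112 - 184\right) = 69 \left(-72\right) = -4968$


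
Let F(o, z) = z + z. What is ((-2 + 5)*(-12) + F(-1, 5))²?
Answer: 676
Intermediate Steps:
F(o, z) = 2*z
((-2 + 5)*(-12) + F(-1, 5))² = ((-2 + 5)*(-12) + 2*5)² = (3*(-12) + 10)² = (-36 + 10)² = (-26)² = 676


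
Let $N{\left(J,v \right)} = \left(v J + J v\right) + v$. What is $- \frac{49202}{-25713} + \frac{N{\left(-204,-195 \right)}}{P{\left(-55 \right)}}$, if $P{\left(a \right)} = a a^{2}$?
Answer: $\frac{111732191}{77781825} \approx 1.4365$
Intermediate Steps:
$N{\left(J,v \right)} = v + 2 J v$ ($N{\left(J,v \right)} = \left(J v + J v\right) + v = 2 J v + v = v + 2 J v$)
$P{\left(a \right)} = a^{3}$
$- \frac{49202}{-25713} + \frac{N{\left(-204,-195 \right)}}{P{\left(-55 \right)}} = - \frac{49202}{-25713} + \frac{\left(-195\right) \left(1 + 2 \left(-204\right)\right)}{\left(-55\right)^{3}} = \left(-49202\right) \left(- \frac{1}{25713}\right) + \frac{\left(-195\right) \left(1 - 408\right)}{-166375} = \frac{49202}{25713} + \left(-195\right) \left(-407\right) \left(- \frac{1}{166375}\right) = \frac{49202}{25713} + 79365 \left(- \frac{1}{166375}\right) = \frac{49202}{25713} - \frac{1443}{3025} = \frac{111732191}{77781825}$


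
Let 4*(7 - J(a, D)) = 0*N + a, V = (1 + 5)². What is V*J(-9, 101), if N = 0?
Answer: 333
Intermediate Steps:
V = 36 (V = 6² = 36)
J(a, D) = 7 - a/4 (J(a, D) = 7 - (0*0 + a)/4 = 7 - (0 + a)/4 = 7 - a/4)
V*J(-9, 101) = 36*(7 - ¼*(-9)) = 36*(7 + 9/4) = 36*(37/4) = 333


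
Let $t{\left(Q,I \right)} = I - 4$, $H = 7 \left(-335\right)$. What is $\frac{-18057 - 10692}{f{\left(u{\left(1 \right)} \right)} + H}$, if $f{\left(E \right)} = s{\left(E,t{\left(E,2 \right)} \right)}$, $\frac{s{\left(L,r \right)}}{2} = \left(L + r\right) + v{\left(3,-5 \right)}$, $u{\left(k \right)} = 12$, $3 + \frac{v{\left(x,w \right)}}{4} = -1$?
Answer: $\frac{28749}{2357} \approx 12.197$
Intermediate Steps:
$v{\left(x,w \right)} = -16$ ($v{\left(x,w \right)} = -12 + 4 \left(-1\right) = -12 - 4 = -16$)
$H = -2345$
$t{\left(Q,I \right)} = -4 + I$
$s{\left(L,r \right)} = -32 + 2 L + 2 r$ ($s{\left(L,r \right)} = 2 \left(\left(L + r\right) - 16\right) = 2 \left(-16 + L + r\right) = -32 + 2 L + 2 r$)
$f{\left(E \right)} = -36 + 2 E$ ($f{\left(E \right)} = -32 + 2 E + 2 \left(-4 + 2\right) = -32 + 2 E + 2 \left(-2\right) = -32 + 2 E - 4 = -36 + 2 E$)
$\frac{-18057 - 10692}{f{\left(u{\left(1 \right)} \right)} + H} = \frac{-18057 - 10692}{\left(-36 + 2 \cdot 12\right) - 2345} = - \frac{28749}{\left(-36 + 24\right) - 2345} = - \frac{28749}{-12 - 2345} = - \frac{28749}{-2357} = \left(-28749\right) \left(- \frac{1}{2357}\right) = \frac{28749}{2357}$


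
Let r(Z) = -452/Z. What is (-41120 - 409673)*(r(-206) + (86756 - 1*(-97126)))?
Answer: -8538051877096/103 ≈ -8.2894e+10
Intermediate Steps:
(-41120 - 409673)*(r(-206) + (86756 - 1*(-97126))) = (-41120 - 409673)*(-452/(-206) + (86756 - 1*(-97126))) = -450793*(-452*(-1/206) + (86756 + 97126)) = -450793*(226/103 + 183882) = -450793*18940072/103 = -8538051877096/103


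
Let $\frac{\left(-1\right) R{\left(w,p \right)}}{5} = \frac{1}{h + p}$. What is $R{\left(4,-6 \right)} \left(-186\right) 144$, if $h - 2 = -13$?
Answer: $- \frac{133920}{17} \approx -7877.6$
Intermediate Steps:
$h = -11$ ($h = 2 - 13 = -11$)
$R{\left(w,p \right)} = - \frac{5}{-11 + p}$
$R{\left(4,-6 \right)} \left(-186\right) 144 = - \frac{5}{-11 - 6} \left(-186\right) 144 = - \frac{5}{-17} \left(-186\right) 144 = \left(-5\right) \left(- \frac{1}{17}\right) \left(-186\right) 144 = \frac{5}{17} \left(-186\right) 144 = \left(- \frac{930}{17}\right) 144 = - \frac{133920}{17}$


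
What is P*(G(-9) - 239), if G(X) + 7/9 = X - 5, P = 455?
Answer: -1039220/9 ≈ -1.1547e+5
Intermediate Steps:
G(X) = -52/9 + X (G(X) = -7/9 + (X - 5) = -7/9 + (-5 + X) = -52/9 + X)
P*(G(-9) - 239) = 455*((-52/9 - 9) - 239) = 455*(-133/9 - 239) = 455*(-2284/9) = -1039220/9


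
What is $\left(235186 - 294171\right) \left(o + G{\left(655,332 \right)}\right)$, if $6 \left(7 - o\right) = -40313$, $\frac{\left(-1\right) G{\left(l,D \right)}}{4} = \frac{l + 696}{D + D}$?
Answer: $- \frac{98664563410}{249} \approx -3.9624 \cdot 10^{8}$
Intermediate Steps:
$G{\left(l,D \right)} = - \frac{2 \left(696 + l\right)}{D}$ ($G{\left(l,D \right)} = - 4 \frac{l + 696}{D + D} = - 4 \frac{696 + l}{2 D} = - \frac{2 \left(696 + l\right)}{D}$)
$o = \frac{40355}{6}$ ($o = 7 - - \frac{40313}{6} = 7 + \frac{40313}{6} = \frac{40355}{6} \approx 6725.8$)
$\left(235186 - 294171\right) \left(o + G{\left(655,332 \right)}\right) = \left(235186 - 294171\right) \left(\frac{40355}{6} + \frac{2 \left(-696 - 655\right)}{332}\right) = - 58985 \left(\frac{40355}{6} + 2 \cdot \frac{1}{332} \left(-696 - 655\right)\right) = - 58985 \left(\frac{40355}{6} + 2 \cdot \frac{1}{332} \left(-1351\right)\right) = - 58985 \left(\frac{40355}{6} - \frac{1351}{166}\right) = \left(-58985\right) \frac{1672706}{249} = - \frac{98664563410}{249}$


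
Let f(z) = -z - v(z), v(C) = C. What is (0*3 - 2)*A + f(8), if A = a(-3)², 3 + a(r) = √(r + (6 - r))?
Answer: -46 + 12*√6 ≈ -16.606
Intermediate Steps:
a(r) = -3 + √6 (a(r) = -3 + √(r + (6 - r)) = -3 + √6)
f(z) = -2*z (f(z) = -z - z = -2*z)
A = (-3 + √6)² ≈ 0.30306
(0*3 - 2)*A + f(8) = (0*3 - 2)*(3 - √6)² - 2*8 = (0 - 2)*(3 - √6)² - 16 = -2*(3 - √6)² - 16 = -16 - 2*(3 - √6)²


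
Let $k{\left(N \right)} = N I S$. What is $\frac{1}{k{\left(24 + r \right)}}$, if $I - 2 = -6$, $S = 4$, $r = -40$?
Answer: $\frac{1}{256} \approx 0.0039063$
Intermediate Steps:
$I = -4$ ($I = 2 - 6 = -4$)
$k{\left(N \right)} = - 16 N$ ($k{\left(N \right)} = N \left(-4\right) 4 = - 4 N 4 = - 16 N$)
$\frac{1}{k{\left(24 + r \right)}} = \frac{1}{\left(-16\right) \left(24 - 40\right)} = \frac{1}{\left(-16\right) \left(-16\right)} = \frac{1}{256}$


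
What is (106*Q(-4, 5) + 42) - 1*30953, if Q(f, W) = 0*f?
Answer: -30911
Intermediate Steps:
Q(f, W) = 0
(106*Q(-4, 5) + 42) - 1*30953 = (106*0 + 42) - 1*30953 = (0 + 42) - 30953 = 42 - 30953 = -30911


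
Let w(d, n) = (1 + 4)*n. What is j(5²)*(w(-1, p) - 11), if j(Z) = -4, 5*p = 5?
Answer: 24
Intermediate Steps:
p = 1 (p = (⅕)*5 = 1)
w(d, n) = 5*n
j(5²)*(w(-1, p) - 11) = -4*(5*1 - 11) = -4*(5 - 11) = -4*(-6) = 24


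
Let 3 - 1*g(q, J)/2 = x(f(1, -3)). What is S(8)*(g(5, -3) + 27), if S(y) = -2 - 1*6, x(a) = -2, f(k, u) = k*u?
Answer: -296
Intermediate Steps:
g(q, J) = 10 (g(q, J) = 6 - 2*(-2) = 6 + 4 = 10)
S(y) = -8 (S(y) = -2 - 6 = -8)
S(8)*(g(5, -3) + 27) = -8*(10 + 27) = -8*37 = -296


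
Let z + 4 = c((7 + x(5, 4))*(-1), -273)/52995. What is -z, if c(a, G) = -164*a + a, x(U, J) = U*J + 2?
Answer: 207253/52995 ≈ 3.9108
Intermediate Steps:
x(U, J) = 2 + J*U (x(U, J) = J*U + 2 = 2 + J*U)
c(a, G) = -163*a
z = -207253/52995 (z = -4 - 163*(7 + (2 + 4*5))*(-1)/52995 = -4 - 163*(7 + (2 + 20))*(-1)*(1/52995) = -4 - 163*(7 + 22)*(-1)*(1/52995) = -4 - 4727*(-1)*(1/52995) = -4 - 163*(-29)*(1/52995) = -4 + 4727*(1/52995) = -4 + 4727/52995 = -207253/52995 ≈ -3.9108)
-z = -1*(-207253/52995) = 207253/52995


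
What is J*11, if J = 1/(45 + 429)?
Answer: 11/474 ≈ 0.023207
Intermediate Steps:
J = 1/474 ≈ 0.0021097
J*11 = (1/474)*11 = 11/474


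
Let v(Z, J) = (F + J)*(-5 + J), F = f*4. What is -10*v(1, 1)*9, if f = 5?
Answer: 7560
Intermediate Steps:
F = 20 (F = 5*4 = 20)
v(Z, J) = (-5 + J)*(20 + J) (v(Z, J) = (20 + J)*(-5 + J) = (-5 + J)*(20 + J))
-10*v(1, 1)*9 = -10*(-100 + 1**2 + 15*1)*9 = -10*(-100 + 1 + 15)*9 = -10*(-84)*9 = 840*9 = 7560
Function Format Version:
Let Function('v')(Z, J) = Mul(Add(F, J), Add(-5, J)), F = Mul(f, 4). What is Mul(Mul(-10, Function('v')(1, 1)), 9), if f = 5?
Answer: 7560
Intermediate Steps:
F = 20 (F = Mul(5, 4) = 20)
Function('v')(Z, J) = Mul(Add(-5, J), Add(20, J)) (Function('v')(Z, J) = Mul(Add(20, J), Add(-5, J)) = Mul(Add(-5, J), Add(20, J)))
Mul(Mul(-10, Function('v')(1, 1)), 9) = Mul(Mul(-10, Add(-100, Pow(1, 2), Mul(15, 1))), 9) = Mul(Mul(-10, Add(-100, 1, 15)), 9) = Mul(Mul(-10, -84), 9) = Mul(840, 9) = 7560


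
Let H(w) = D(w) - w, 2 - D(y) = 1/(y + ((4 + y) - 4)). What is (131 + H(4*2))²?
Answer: 3996001/256 ≈ 15609.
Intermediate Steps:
D(y) = 2 - 1/(2*y) (D(y) = 2 - 1/(y + ((4 + y) - 4)) = 2 - 1/(y + y) = 2 - 1/(2*y))
H(w) = 2 - w - 1/(2*w) (H(w) = (2 - 1/(2*w)) - w = 2 - w - 1/(2*w))
(131 + H(4*2))² = (131 + (2 - 4*2 - 1/(2*(4*2))))² = (131 + (2 - 1*8 - ½/8))² = (131 + (2 - 8 - ½*⅛))² = (131 + (2 - 8 - 1/16))² = (131 - 97/16)² = (1999/16)² = 3996001/256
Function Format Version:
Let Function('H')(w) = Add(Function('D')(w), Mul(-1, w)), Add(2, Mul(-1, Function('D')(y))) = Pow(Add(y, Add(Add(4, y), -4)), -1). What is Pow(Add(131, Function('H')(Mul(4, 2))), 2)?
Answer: Rational(3996001, 256) ≈ 15609.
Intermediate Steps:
Function('D')(y) = Add(2, Mul(Rational(-1, 2), Pow(y, -1))) (Function('D')(y) = Add(2, Mul(-1, Pow(Add(y, Add(Add(4, y), -4)), -1))) = Add(2, Mul(-1, Pow(Add(y, y), -1))) = Add(2, Mul(-1, Pow(Mul(2, y), -1))) = Add(2, Mul(-1, Mul(Rational(1, 2), Pow(y, -1)))) = Add(2, Mul(Rational(-1, 2), Pow(y, -1))))
Function('H')(w) = Add(2, Mul(-1, w), Mul(Rational(-1, 2), Pow(w, -1))) (Function('H')(w) = Add(Add(2, Mul(Rational(-1, 2), Pow(w, -1))), Mul(-1, w)) = Add(2, Mul(-1, w), Mul(Rational(-1, 2), Pow(w, -1))))
Pow(Add(131, Function('H')(Mul(4, 2))), 2) = Pow(Add(131, Add(2, Mul(-1, Mul(4, 2)), Mul(Rational(-1, 2), Pow(Mul(4, 2), -1)))), 2) = Pow(Add(131, Add(2, Mul(-1, 8), Mul(Rational(-1, 2), Pow(8, -1)))), 2) = Pow(Add(131, Add(2, -8, Mul(Rational(-1, 2), Rational(1, 8)))), 2) = Pow(Add(131, Add(2, -8, Rational(-1, 16))), 2) = Pow(Add(131, Rational(-97, 16)), 2) = Pow(Rational(1999, 16), 2) = Rational(3996001, 256)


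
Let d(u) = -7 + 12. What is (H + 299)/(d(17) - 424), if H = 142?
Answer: -441/419 ≈ -1.0525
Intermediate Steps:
d(u) = 5
(H + 299)/(d(17) - 424) = (142 + 299)/(5 - 424) = 441/(-419) = 441*(-1/419) = -441/419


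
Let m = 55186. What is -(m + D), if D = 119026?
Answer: -174212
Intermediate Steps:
-(m + D) = -(55186 + 119026) = -1*174212 = -174212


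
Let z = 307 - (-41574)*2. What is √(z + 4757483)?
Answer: 3*√537882 ≈ 2200.2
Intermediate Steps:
z = 83455 (z = 307 - 533*(-156) = 307 + 83148 = 83455)
√(z + 4757483) = √(83455 + 4757483) = √4840938 = 3*√537882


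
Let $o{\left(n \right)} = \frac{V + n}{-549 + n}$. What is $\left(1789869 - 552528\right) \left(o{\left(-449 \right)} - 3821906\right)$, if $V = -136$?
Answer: $- \frac{4719542266117623}{998} \approx -4.729 \cdot 10^{12}$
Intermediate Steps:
$o{\left(n \right)} = \frac{-136 + n}{-549 + n}$
$\left(1789869 - 552528\right) \left(o{\left(-449 \right)} - 3821906\right) = \left(1789869 - 552528\right) \left(\frac{-136 - 449}{-549 - 449} - 3821906\right) = 1237341 \left(\frac{1}{-998} \left(-585\right) - 3821906\right) = 1237341 \left(\left(- \frac{1}{998}\right) \left(-585\right) - 3821906\right) = 1237341 \left(\frac{585}{998} - 3821906\right) = 1237341 \left(- \frac{3814261603}{998}\right) = - \frac{4719542266117623}{998}$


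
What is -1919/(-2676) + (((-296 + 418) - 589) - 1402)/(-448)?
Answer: 209327/42816 ≈ 4.8890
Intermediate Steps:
-1919/(-2676) + (((-296 + 418) - 589) - 1402)/(-448) = -1919*(-1/2676) + ((122 - 589) - 1402)*(-1/448) = 1919/2676 + (-467 - 1402)*(-1/448) = 1919/2676 - 1869*(-1/448) = 1919/2676 + 267/64 = 209327/42816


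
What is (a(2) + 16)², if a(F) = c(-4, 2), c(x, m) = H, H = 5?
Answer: 441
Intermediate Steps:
c(x, m) = 5
a(F) = 5
(a(2) + 16)² = (5 + 16)² = 21² = 441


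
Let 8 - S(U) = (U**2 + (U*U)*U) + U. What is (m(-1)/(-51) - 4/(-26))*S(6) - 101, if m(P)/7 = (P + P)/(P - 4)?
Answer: -83363/663 ≈ -125.74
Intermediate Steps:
m(P) = 14*P/(-4 + P) (m(P) = 7*((P + P)/(P - 4)) = 7*((2*P)/(-4 + P)) = 7*(2*P/(-4 + P)) = 14*P/(-4 + P))
S(U) = 8 - U - U**2 - U**3 (S(U) = 8 - ((U**2 + (U*U)*U) + U) = 8 - ((U**2 + U**2*U) + U) = 8 - ((U**2 + U**3) + U) = 8 - (U + U**2 + U**3) = 8 + (-U - U**2 - U**3) = 8 - U - U**2 - U**3)
(m(-1)/(-51) - 4/(-26))*S(6) - 101 = ((14*(-1)/(-4 - 1))/(-51) - 4/(-26))*(8 - 1*6 - 1*6**2 - 1*6**3) - 101 = ((14*(-1)/(-5))*(-1/51) - 4*(-1/26))*(8 - 6 - 1*36 - 1*216) - 101 = ((14*(-1)*(-1/5))*(-1/51) + 2/13)*(8 - 6 - 36 - 216) - 101 = ((14/5)*(-1/51) + 2/13)*(-250) - 101 = (-14/255 + 2/13)*(-250) - 101 = (328/3315)*(-250) - 101 = -16400/663 - 101 = -83363/663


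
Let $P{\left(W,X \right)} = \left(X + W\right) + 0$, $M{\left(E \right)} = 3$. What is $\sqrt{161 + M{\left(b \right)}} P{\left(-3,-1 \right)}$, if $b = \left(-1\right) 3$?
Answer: $- 8 \sqrt{41} \approx -51.225$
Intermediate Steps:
$b = -3$
$P{\left(W,X \right)} = W + X$ ($P{\left(W,X \right)} = \left(W + X\right) + 0 = W + X$)
$\sqrt{161 + M{\left(b \right)}} P{\left(-3,-1 \right)} = \sqrt{161 + 3} \left(-3 - 1\right) = \sqrt{164} \left(-4\right) = 2 \sqrt{41} \left(-4\right) = - 8 \sqrt{41}$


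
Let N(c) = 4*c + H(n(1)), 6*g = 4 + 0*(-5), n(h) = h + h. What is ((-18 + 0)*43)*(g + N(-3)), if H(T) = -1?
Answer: 9546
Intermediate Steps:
n(h) = 2*h
g = ⅔ (g = (4 + 0*(-5))/6 = (4 + 0)/6 = (⅙)*4 = ⅔ ≈ 0.66667)
N(c) = -1 + 4*c (N(c) = 4*c - 1 = -1 + 4*c)
((-18 + 0)*43)*(g + N(-3)) = ((-18 + 0)*43)*(⅔ + (-1 + 4*(-3))) = (-18*43)*(⅔ + (-1 - 12)) = -774*(⅔ - 13) = -774*(-37/3) = 9546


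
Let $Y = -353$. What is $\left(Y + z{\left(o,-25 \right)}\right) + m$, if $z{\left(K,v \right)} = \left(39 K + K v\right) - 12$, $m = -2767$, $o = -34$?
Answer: $-3608$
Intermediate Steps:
$z{\left(K,v \right)} = -12 + 39 K + K v$
$\left(Y + z{\left(o,-25 \right)}\right) + m = \left(-353 - 488\right) - 2767 = -841 - 2767 = -3608$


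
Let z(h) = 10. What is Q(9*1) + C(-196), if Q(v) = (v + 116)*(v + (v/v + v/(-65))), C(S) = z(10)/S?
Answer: 1570385/1274 ≈ 1232.6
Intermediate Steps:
C(S) = 10/S
Q(v) = (1 + 64*v/65)*(116 + v) (Q(v) = (116 + v)*(v + (1 + v*(-1/65))) = (116 + v)*(v + (1 - v/65)) = (116 + v)*(1 + 64*v/65) = (1 + 64*v/65)*(116 + v))
Q(9*1) + C(-196) = (116 + 64*(9*1)**2/65 + 7489*(9*1)/65) + 10/(-196) = (116 + (64/65)*9**2 + (7489/65)*9) + 10*(-1/196) = (116 + (64/65)*81 + 67401/65) - 5/98 = (116 + 5184/65 + 67401/65) - 5/98 = 16025/13 - 5/98 = 1570385/1274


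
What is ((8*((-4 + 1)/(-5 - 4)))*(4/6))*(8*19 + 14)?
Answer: 2656/9 ≈ 295.11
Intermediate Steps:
((8*((-4 + 1)/(-5 - 4)))*(4/6))*(8*19 + 14) = ((8*(-3/(-9)))*(4*(⅙)))*(152 + 14) = ((8*(-3*(-⅑)))*(⅔))*166 = ((8*(⅓))*(⅔))*166 = ((8/3)*(⅔))*166 = (16/9)*166 = 2656/9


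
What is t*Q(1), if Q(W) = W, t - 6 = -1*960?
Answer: -954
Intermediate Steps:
t = -954 (t = 6 - 1*960 = 6 - 960 = -954)
t*Q(1) = -954*1 = -954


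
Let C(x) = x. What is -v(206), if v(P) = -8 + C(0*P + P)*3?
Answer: -610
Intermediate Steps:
v(P) = -8 + 3*P (v(P) = -8 + (0*P + P)*3 = -8 + (0 + P)*3 = -8 + P*3 = -8 + 3*P)
-v(206) = -(-8 + 3*206) = -(-8 + 618) = -1*610 = -610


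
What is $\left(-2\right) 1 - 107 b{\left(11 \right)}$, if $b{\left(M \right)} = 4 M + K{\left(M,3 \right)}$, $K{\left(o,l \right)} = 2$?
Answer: $-4924$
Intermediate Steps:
$b{\left(M \right)} = 2 + 4 M$ ($b{\left(M \right)} = 4 M + 2 = 2 + 4 M$)
$\left(-2\right) 1 - 107 b{\left(11 \right)} = \left(-2\right) 1 - 107 \left(2 + 4 \cdot 11\right) = -2 - 107 \left(2 + 44\right) = -2 - 4922 = -4924$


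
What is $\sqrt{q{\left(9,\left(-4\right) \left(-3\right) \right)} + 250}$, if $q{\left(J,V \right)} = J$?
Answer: $\sqrt{259} \approx 16.093$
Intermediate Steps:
$\sqrt{q{\left(9,\left(-4\right) \left(-3\right) \right)} + 250} = \sqrt{9 + 250} = \sqrt{259}$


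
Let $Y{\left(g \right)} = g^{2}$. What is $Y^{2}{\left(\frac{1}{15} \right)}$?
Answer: $\frac{1}{50625} \approx 1.9753 \cdot 10^{-5}$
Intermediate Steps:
$Y^{2}{\left(\frac{1}{15} \right)} = \left(\left(\frac{1}{15}\right)^{2}\right)^{2} = \left(\frac{1}{225}\right)^{2} = \frac{1}{50625}$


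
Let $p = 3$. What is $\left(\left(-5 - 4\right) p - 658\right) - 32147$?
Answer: $-32832$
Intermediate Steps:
$\left(\left(-5 - 4\right) p - 658\right) - 32147 = \left(\left(-5 - 4\right) 3 - 658\right) - 32147 = \left(\left(-9\right) 3 - 658\right) - 32147 = \left(-27 - 658\right) - 32147 = -685 - 32147 = -32832$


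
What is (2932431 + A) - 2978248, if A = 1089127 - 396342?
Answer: 646968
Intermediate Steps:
A = 692785
(2932431 + A) - 2978248 = (2932431 + 692785) - 2978248 = 3625216 - 2978248 = 646968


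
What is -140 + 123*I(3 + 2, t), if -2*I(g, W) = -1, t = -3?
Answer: -157/2 ≈ -78.500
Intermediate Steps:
I(g, W) = ½ (I(g, W) = -½*(-1) = ½)
-140 + 123*I(3 + 2, t) = -140 + 123*(½) = -140 + 123/2 = -157/2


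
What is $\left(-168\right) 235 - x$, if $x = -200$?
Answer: $-39280$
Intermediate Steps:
$\left(-168\right) 235 - x = \left(-168\right) 235 - -200 = -39480 + 200 = -39280$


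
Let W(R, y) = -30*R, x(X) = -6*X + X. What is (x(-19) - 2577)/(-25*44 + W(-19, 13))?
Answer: 1241/265 ≈ 4.6830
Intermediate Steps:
x(X) = -5*X
(x(-19) - 2577)/(-25*44 + W(-19, 13)) = (-5*(-19) - 2577)/(-25*44 - 30*(-19)) = (95 - 2577)/(-1100 + 570) = -2482/(-530) = -2482*(-1/530) = 1241/265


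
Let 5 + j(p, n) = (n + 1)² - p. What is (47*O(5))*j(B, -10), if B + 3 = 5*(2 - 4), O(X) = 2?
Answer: 8366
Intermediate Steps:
B = -13 (B = -3 + 5*(2 - 4) = -3 + 5*(-2) = -3 - 10 = -13)
j(p, n) = -5 + (1 + n)² - p (j(p, n) = -5 + ((n + 1)² - p) = -5 + ((1 + n)² - p) = -5 + (1 + n)² - p)
(47*O(5))*j(B, -10) = (47*2)*(-5 + (1 - 10)² - 1*(-13)) = 94*(-5 + (-9)² + 13) = 94*(-5 + 81 + 13) = 94*89 = 8366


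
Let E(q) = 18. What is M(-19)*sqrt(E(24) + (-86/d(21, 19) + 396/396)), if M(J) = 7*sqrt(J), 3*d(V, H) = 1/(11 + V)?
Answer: -7*sqrt(156503) ≈ -2769.2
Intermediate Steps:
d(V, H) = 1/(3*(11 + V))
M(-19)*sqrt(E(24) + (-86/d(21, 19) + 396/396)) = (7*sqrt(-19))*sqrt(18 + (-86/(1/(3*(11 + 21))) + 396/396)) = (7*(I*sqrt(19)))*sqrt(18 + (-86/((1/3)/32) + 396*(1/396))) = (7*I*sqrt(19))*sqrt(18 + (-86/((1/3)*(1/32)) + 1)) = (7*I*sqrt(19))*sqrt(18 + (-86/1/96 + 1)) = (7*I*sqrt(19))*sqrt(18 + (-86*96 + 1)) = (7*I*sqrt(19))*sqrt(18 + (-8256 + 1)) = (7*I*sqrt(19))*sqrt(18 - 8255) = (7*I*sqrt(19))*sqrt(-8237) = (7*I*sqrt(19))*(I*sqrt(8237)) = -7*sqrt(156503)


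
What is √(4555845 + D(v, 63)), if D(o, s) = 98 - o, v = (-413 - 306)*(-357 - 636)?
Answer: 2*√960494 ≈ 1960.1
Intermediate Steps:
v = 713967 (v = -719*(-993) = 713967)
√(4555845 + D(v, 63)) = √(4555845 + (98 - 1*713967)) = √(4555845 + (98 - 713967)) = √(4555845 - 713869) = √3841976 = 2*√960494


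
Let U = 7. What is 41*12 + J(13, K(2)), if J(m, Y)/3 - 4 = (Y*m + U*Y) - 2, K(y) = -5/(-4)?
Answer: 573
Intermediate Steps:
K(y) = 5/4 (K(y) = -5*(-¼) = 5/4)
J(m, Y) = 6 + 21*Y + 3*Y*m (J(m, Y) = 12 + 3*((Y*m + 7*Y) - 2) = 12 + 3*((7*Y + Y*m) - 2) = 12 + 3*(-2 + 7*Y + Y*m) = 12 + (-6 + 21*Y + 3*Y*m) = 6 + 21*Y + 3*Y*m)
41*12 + J(13, K(2)) = 41*12 + (6 + 21*(5/4) + 3*(5/4)*13) = 492 + (6 + 105/4 + 195/4) = 492 + 81 = 573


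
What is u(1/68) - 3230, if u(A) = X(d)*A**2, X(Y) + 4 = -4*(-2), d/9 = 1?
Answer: -3733879/1156 ≈ -3230.0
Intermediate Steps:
d = 9 (d = 9*1 = 9)
X(Y) = 4 (X(Y) = -4 - 4*(-2) = -4 + 8 = 4)
u(A) = 4*A**2
u(1/68) - 3230 = 4*(1/68)**2 - 3230 = 4*(1/4624) - 3230 = 1/1156 - 3230 = -3733879/1156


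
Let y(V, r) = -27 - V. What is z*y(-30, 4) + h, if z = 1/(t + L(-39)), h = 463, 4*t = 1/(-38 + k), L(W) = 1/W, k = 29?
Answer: 10171/25 ≈ 406.84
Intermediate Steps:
t = -1/36 (t = 1/(4*(-38 + 29)) = (1/4)/(-9) = (1/4)*(-1/9) = -1/36 ≈ -0.027778)
z = -468/25 (z = 1/(-1/36 + 1/(-39)) = 1/(-1/36 - 1/39) = 1/(-25/468) = -468/25 ≈ -18.720)
z*y(-30, 4) + h = -468*(-27 - 1*(-30))/25 + 463 = -468*(-27 + 30)/25 + 463 = -468/25*3 + 463 = -1404/25 + 463 = 10171/25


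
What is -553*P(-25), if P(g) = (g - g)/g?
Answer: 0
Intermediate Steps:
P(g) = 0 (P(g) = 0/g = 0)
-553*P(-25) = -553*0 = 0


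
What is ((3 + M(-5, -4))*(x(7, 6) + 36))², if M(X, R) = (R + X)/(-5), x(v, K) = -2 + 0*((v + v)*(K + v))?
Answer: 665856/25 ≈ 26634.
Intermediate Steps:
x(v, K) = -2 (x(v, K) = -2 + 0*((2*v)*(K + v)) = -2 + 0*(2*v*(K + v)) = -2 + 0 = -2)
M(X, R) = -R/5 - X/5 (M(X, R) = -(R + X)/5 = -R/5 - X/5)
((3 + M(-5, -4))*(x(7, 6) + 36))² = ((3 + (-⅕*(-4) - ⅕*(-5)))*(-2 + 36))² = ((3 + (⅘ + 1))*34)² = ((3 + 9/5)*34)² = ((24/5)*34)² = (816/5)² = 665856/25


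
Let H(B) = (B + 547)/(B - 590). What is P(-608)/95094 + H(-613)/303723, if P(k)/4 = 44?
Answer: 396993454/214477337403 ≈ 0.0018510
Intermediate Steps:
P(k) = 176 (P(k) = 4*44 = 176)
H(B) = (547 + B)/(-590 + B)
P(-608)/95094 + H(-613)/303723 = 176/95094 + ((547 - 613)/(-590 - 613))/303723 = 176*(1/95094) + (-66/(-1203))*(1/303723) = 88/47547 - 1/1203*(-66)*(1/303723) = 88/47547 + (22/401)*(1/303723) = 88/47547 + 22/121792923 = 396993454/214477337403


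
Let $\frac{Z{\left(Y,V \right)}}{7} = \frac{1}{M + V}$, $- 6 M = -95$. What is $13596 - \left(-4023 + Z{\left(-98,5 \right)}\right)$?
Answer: $\frac{2202333}{125} \approx 17619.0$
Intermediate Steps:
$M = \frac{95}{6}$ ($M = \left(- \frac{1}{6}\right) \left(-95\right) = \frac{95}{6} \approx 15.833$)
$Z{\left(Y,V \right)} = \frac{7}{\frac{95}{6} + V}$
$13596 - \left(-4023 + Z{\left(-98,5 \right)}\right) = 13596 + \left(4023 - \frac{42}{95 + 6 \cdot 5}\right) = 13596 + \left(4023 - \frac{42}{95 + 30}\right) = 13596 + \left(4023 - \frac{42}{125}\right) = 13596 + \frac{502833}{125} = \frac{2202333}{125}$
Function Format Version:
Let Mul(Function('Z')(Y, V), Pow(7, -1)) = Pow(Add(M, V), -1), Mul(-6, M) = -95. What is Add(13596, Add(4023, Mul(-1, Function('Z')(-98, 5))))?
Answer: Rational(2202333, 125) ≈ 17619.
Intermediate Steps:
M = Rational(95, 6) (M = Mul(Rational(-1, 6), -95) = Rational(95, 6) ≈ 15.833)
Function('Z')(Y, V) = Mul(7, Pow(Add(Rational(95, 6), V), -1))
Add(13596, Add(4023, Mul(-1, Function('Z')(-98, 5)))) = Add(13596, Add(4023, Mul(-1, Mul(42, Pow(Add(95, Mul(6, 5)), -1))))) = Add(13596, Add(4023, Mul(-1, Mul(42, Pow(Add(95, 30), -1))))) = Add(13596, Add(4023, Mul(-1, Mul(42, Pow(125, -1))))) = Add(13596, Add(4023, Mul(-1, Mul(42, Rational(1, 125))))) = Add(13596, Add(4023, Mul(-1, Rational(42, 125)))) = Add(13596, Add(4023, Rational(-42, 125))) = Add(13596, Rational(502833, 125)) = Rational(2202333, 125)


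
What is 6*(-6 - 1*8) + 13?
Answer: -71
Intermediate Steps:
6*(-6 - 1*8) + 13 = 6*(-6 - 8) + 13 = 6*(-14) + 13 = -84 + 13 = -71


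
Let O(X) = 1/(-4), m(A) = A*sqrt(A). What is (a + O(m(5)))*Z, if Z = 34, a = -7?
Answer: -493/2 ≈ -246.50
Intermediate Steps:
m(A) = A**(3/2)
O(X) = -1/4
(a + O(m(5)))*Z = (-7 - 1/4)*34 = -29/4*34 = -493/2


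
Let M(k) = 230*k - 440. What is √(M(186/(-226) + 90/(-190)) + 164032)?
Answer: 2*√188180097122/2147 ≈ 404.10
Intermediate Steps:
M(k) = -440 + 230*k
√(M(186/(-226) + 90/(-190)) + 164032) = √((-440 + 230*(186/(-226) + 90/(-190))) + 164032) = √((-440 + 230*(186*(-1/226) + 90*(-1/190))) + 164032) = √((-440 + 230*(-93/113 - 9/19)) + 164032) = √((-440 + 230*(-2784/2147)) + 164032) = √((-440 - 640320/2147) + 164032) = √(-1585000/2147 + 164032) = √(350591704/2147) = 2*√188180097122/2147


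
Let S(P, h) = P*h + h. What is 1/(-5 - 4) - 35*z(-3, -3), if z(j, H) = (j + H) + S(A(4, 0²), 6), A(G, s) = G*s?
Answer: -⅑ ≈ -0.11111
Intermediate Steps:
S(P, h) = h + P*h
z(j, H) = 6 + H + j (z(j, H) = (j + H) + 6*(1 + 4*0²) = (H + j) + 6*(1 + 4*0) = (H + j) + 6*(1 + 0) = (H + j) + 6*1 = (H + j) + 6 = 6 + H + j)
1/(-5 - 4) - 35*z(-3, -3) = 1/(-5 - 4) - 35*(6 - 3 - 3) = 1/(-9) - 35*0 = -⅑ + 0 = -⅑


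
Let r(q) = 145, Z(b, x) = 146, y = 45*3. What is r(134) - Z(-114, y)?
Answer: -1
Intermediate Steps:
y = 135
r(134) - Z(-114, y) = 145 - 1*146 = 145 - 146 = -1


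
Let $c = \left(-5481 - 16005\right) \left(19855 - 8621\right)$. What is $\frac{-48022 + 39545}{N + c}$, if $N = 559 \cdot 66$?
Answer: $\frac{1211}{34476690} \approx 3.5125 \cdot 10^{-5}$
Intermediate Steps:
$c = -241373724$ ($c = \left(-21486\right) 11234 = -241373724$)
$N = 36894$
$\frac{-48022 + 39545}{N + c} = \frac{-48022 + 39545}{36894 - 241373724} = - \frac{8477}{-241336830} = \left(-8477\right) \left(- \frac{1}{241336830}\right) = \frac{1211}{34476690}$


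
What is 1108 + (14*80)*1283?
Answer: 1438068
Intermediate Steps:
1108 + (14*80)*1283 = 1108 + 1120*1283 = 1108 + 1436960 = 1438068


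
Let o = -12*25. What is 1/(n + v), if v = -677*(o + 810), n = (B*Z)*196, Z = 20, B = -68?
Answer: -1/611830 ≈ -1.6344e-6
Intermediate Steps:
o = -300
n = -266560 (n = -68*20*196 = -1360*196 = -266560)
v = -345270 (v = -677*(-300 + 810) = -677*510 = -345270)
1/(n + v) = 1/(-266560 - 345270) = 1/(-611830) = -1/611830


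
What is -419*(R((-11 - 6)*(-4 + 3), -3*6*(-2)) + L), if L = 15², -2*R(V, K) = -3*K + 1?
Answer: -233383/2 ≈ -1.1669e+5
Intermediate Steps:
R(V, K) = -½ + 3*K/2 (R(V, K) = -(-3*K + 1)/2 = -(1 - 3*K)/2 = -½ + 3*K/2)
L = 225
-419*(R((-11 - 6)*(-4 + 3), -3*6*(-2)) + L) = -419*((-½ + 3*(-3*6*(-2))/2) + 225) = -419*((-½ + 3*(-18*(-2))/2) + 225) = -419*((-½ + (3/2)*36) + 225) = -419*((-½ + 54) + 225) = -419*(107/2 + 225) = -419*557/2 = -233383/2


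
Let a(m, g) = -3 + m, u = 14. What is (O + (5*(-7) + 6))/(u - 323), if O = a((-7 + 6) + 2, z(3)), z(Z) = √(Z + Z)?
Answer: 31/309 ≈ 0.10032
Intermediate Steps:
z(Z) = √2*√Z (z(Z) = √(2*Z) = √2*√Z)
O = -2 (O = -3 + ((-7 + 6) + 2) = -3 + (-1 + 2) = -3 + 1 = -2)
(O + (5*(-7) + 6))/(u - 323) = (-2 + (5*(-7) + 6))/(14 - 323) = (-2 + (-35 + 6))/(-309) = (-2 - 29)*(-1/309) = -31*(-1/309) = 31/309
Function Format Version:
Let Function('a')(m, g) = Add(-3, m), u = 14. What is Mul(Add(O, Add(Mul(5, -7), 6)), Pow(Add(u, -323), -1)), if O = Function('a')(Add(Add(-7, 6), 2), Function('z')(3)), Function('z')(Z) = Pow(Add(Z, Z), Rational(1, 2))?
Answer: Rational(31, 309) ≈ 0.10032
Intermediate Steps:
Function('z')(Z) = Mul(Pow(2, Rational(1, 2)), Pow(Z, Rational(1, 2))) (Function('z')(Z) = Pow(Mul(2, Z), Rational(1, 2)) = Mul(Pow(2, Rational(1, 2)), Pow(Z, Rational(1, 2))))
O = -2 (O = Add(-3, Add(Add(-7, 6), 2)) = Add(-3, Add(-1, 2)) = Add(-3, 1) = -2)
Mul(Add(O, Add(Mul(5, -7), 6)), Pow(Add(u, -323), -1)) = Mul(Add(-2, Add(Mul(5, -7), 6)), Pow(Add(14, -323), -1)) = Mul(Add(-2, Add(-35, 6)), Pow(-309, -1)) = Mul(Add(-2, -29), Rational(-1, 309)) = Mul(-31, Rational(-1, 309)) = Rational(31, 309)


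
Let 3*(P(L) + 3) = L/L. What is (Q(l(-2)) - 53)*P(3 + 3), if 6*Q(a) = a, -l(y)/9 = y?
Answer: 400/3 ≈ 133.33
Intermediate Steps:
l(y) = -9*y
Q(a) = a/6
P(L) = -8/3 (P(L) = -3 + (L/L)/3 = -3 + (⅓)*1 = -3 + ⅓ = -8/3)
(Q(l(-2)) - 53)*P(3 + 3) = ((-9*(-2))/6 - 53)*(-8/3) = ((⅙)*18 - 53)*(-8/3) = (3 - 53)*(-8/3) = -50*(-8/3) = 400/3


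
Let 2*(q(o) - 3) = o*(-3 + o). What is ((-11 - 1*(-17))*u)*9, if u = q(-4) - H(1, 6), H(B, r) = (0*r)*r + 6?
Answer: 594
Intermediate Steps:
H(B, r) = 6 (H(B, r) = 0*r + 6 = 0 + 6 = 6)
q(o) = 3 + o*(-3 + o)/2 (q(o) = 3 + (o*(-3 + o))/2 = 3 + o*(-3 + o)/2)
u = 11 (u = (3 + (1/2)*(-4)**2 - 3/2*(-4)) - 1*6 = (3 + (1/2)*16 + 6) - 6 = (3 + 8 + 6) - 6 = 17 - 6 = 11)
((-11 - 1*(-17))*u)*9 = ((-11 - 1*(-17))*11)*9 = ((-11 + 17)*11)*9 = (6*11)*9 = 66*9 = 594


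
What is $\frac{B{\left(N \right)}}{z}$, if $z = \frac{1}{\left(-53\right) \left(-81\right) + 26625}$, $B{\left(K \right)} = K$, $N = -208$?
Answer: $-6430944$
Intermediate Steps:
$z = \frac{1}{30918}$ ($z = \frac{1}{4293 + 26625} = \frac{1}{30918} \approx 3.2344 \cdot 10^{-5}$)
$\frac{B{\left(N \right)}}{z} = - 208 \frac{1}{\frac{1}{30918}} = \left(-208\right) 30918 = -6430944$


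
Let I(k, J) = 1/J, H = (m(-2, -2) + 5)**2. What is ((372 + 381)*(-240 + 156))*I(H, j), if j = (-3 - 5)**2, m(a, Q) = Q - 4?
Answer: -15813/16 ≈ -988.31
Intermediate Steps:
m(a, Q) = -4 + Q
j = 64 (j = (-8)**2 = 64)
H = 1 (H = ((-4 - 2) + 5)**2 = (-6 + 5)**2 = (-1)**2 = 1)
((372 + 381)*(-240 + 156))*I(H, j) = ((372 + 381)*(-240 + 156))/64 = (753*(-84))*(1/64) = -63252*1/64 = -15813/16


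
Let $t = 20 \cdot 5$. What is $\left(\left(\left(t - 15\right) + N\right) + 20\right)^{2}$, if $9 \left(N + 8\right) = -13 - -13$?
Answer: $9409$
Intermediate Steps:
$t = 100$
$N = -8$ ($N = -8 + \frac{-13 - -13}{9} = -8 + \frac{-13 + 13}{9} = -8 + \frac{1}{9} \cdot 0 = -8 + 0 = -8$)
$\left(\left(\left(t - 15\right) + N\right) + 20\right)^{2} = \left(\left(\left(100 - 15\right) - 8\right) + 20\right)^{2} = \left(\left(85 - 8\right) + 20\right)^{2} = \left(77 + 20\right)^{2} = 97^{2} = 9409$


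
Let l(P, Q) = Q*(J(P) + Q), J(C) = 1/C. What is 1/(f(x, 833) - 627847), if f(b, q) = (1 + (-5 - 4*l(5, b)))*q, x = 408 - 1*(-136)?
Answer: -5/4935262263 ≈ -1.0131e-9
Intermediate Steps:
J(C) = 1/C
x = 544 (x = 408 + 136 = 544)
l(P, Q) = Q*(Q + 1/P) (l(P, Q) = Q*(1/P + Q) = Q*(Q + 1/P))
f(b, q) = q*(-4 - 4*b**2 - 4*b/5) (f(b, q) = (1 + (-5 - 4*(b**2 + b/5)))*q = (1 + (-5 + (-4*b**2 - 4*b/5)))*q = (1 + (-5 - 4*b**2 - 4*b/5))*q = (-4 - 4*b**2 - 4*b/5)*q = q*(-4 - 4*b**2 - 4*b/5))
1/(f(x, 833) - 627847) = 1/(-4/5*833*(5 + 544*(1 + 5*544)) - 627847) = 1/(-4/5*833*(5 + 544*(1 + 2720)) - 627847) = 1/(-4/5*833*(5 + 544*2721) - 627847) = 1/(-4/5*833*(5 + 1480224) - 627847) = 1/(-4/5*833*1480229 - 627847) = 1/(-4932123028/5 - 627847) = 1/(-4935262263/5) = -5/4935262263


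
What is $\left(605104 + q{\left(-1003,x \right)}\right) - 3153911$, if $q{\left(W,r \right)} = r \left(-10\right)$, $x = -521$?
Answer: $-2543597$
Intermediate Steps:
$q{\left(W,r \right)} = - 10 r$
$\left(605104 + q{\left(-1003,x \right)}\right) - 3153911 = \left(605104 - -5210\right) - 3153911 = \left(605104 + 5210\right) - 3153911 = 610314 - 3153911 = -2543597$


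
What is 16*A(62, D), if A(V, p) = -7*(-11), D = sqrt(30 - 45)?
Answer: 1232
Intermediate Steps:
D = I*sqrt(15) (D = sqrt(-15) = I*sqrt(15) ≈ 3.873*I)
A(V, p) = 77
16*A(62, D) = 16*77 = 1232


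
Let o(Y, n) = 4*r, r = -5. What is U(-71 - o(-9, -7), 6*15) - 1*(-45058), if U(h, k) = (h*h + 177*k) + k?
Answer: 63679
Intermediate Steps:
o(Y, n) = -20 (o(Y, n) = 4*(-5) = -20)
U(h, k) = h**2 + 178*k (U(h, k) = (h**2 + 177*k) + k = h**2 + 178*k)
U(-71 - o(-9, -7), 6*15) - 1*(-45058) = ((-71 - 1*(-20))**2 + 178*(6*15)) - 1*(-45058) = ((-71 + 20)**2 + 178*90) + 45058 = ((-51)**2 + 16020) + 45058 = (2601 + 16020) + 45058 = 18621 + 45058 = 63679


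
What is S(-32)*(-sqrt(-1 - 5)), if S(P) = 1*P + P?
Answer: 64*I*sqrt(6) ≈ 156.77*I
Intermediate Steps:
S(P) = 2*P (S(P) = P + P = 2*P)
S(-32)*(-sqrt(-1 - 5)) = (2*(-32))*(-sqrt(-1 - 5)) = -(-64)*sqrt(-6) = -(-64)*I*sqrt(6) = 64*I*sqrt(6)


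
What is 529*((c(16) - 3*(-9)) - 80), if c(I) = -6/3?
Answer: -29095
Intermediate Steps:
c(I) = -2 (c(I) = -6*⅓ = -2)
529*((c(16) - 3*(-9)) - 80) = 529*((-2 - 3*(-9)) - 80) = 529*((-2 + 27) - 80) = 529*(25 - 80) = 529*(-55) = -29095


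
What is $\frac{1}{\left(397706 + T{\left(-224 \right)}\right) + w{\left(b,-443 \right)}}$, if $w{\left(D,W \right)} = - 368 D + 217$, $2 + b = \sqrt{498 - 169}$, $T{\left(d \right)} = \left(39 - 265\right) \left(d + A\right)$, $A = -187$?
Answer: $\frac{491545}{241571932529} + \frac{368 \sqrt{329}}{241571932529} \approx 2.0624 \cdot 10^{-6}$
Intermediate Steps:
$T{\left(d \right)} = 42262 - 226 d$ ($T{\left(d \right)} = \left(39 - 265\right) \left(d - 187\right) = - 226 \left(-187 + d\right) = 42262 - 226 d$)
$b = -2 + \sqrt{329}$ ($b = -2 + \sqrt{498 - 169} = -2 + \sqrt{329} \approx 16.138$)
$w{\left(D,W \right)} = 217 - 368 D$
$\frac{1}{\left(397706 + T{\left(-224 \right)}\right) + w{\left(b,-443 \right)}} = \frac{1}{\left(397706 + \left(42262 - -50624\right)\right) + \left(217 - 368 \left(-2 + \sqrt{329}\right)\right)} = \frac{1}{\left(397706 + \left(42262 + 50624\right)\right) + \left(217 + \left(736 - 368 \sqrt{329}\right)\right)} = \frac{1}{\left(397706 + 92886\right) + \left(953 - 368 \sqrt{329}\right)} = \frac{1}{490592 + \left(953 - 368 \sqrt{329}\right)} = \frac{1}{491545 - 368 \sqrt{329}}$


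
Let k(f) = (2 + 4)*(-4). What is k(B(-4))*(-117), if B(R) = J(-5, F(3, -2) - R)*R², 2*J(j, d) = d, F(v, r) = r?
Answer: 2808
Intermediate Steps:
J(j, d) = d/2
B(R) = R²*(-1 - R/2) (B(R) = ((-2 - R)/2)*R² = (-1 - R/2)*R² = R²*(-1 - R/2))
k(f) = -24 (k(f) = 6*(-4) = -24)
k(B(-4))*(-117) = -24*(-117) = 2808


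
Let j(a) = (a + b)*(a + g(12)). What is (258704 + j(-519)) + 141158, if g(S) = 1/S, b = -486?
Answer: 3685493/4 ≈ 9.2137e+5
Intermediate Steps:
j(a) = (-486 + a)*(1/12 + a) (j(a) = (a - 486)*(a + 1/12) = (-486 + a)*(a + 1/12) = (-486 + a)*(1/12 + a))
(258704 + j(-519)) + 141158 = (258704 + (-81/2 + (-519)² - 5831/12*(-519))) + 141158 = (258704 + (-81/2 + 269361 + 1008763/4)) + 141158 = (258704 + 2086045/4) + 141158 = 3120861/4 + 141158 = 3685493/4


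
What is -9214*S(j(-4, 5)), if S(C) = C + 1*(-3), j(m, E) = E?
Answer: -18428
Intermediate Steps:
S(C) = -3 + C (S(C) = C - 3 = -3 + C)
-9214*S(j(-4, 5)) = -9214*(-3 + 5) = -9214*2 = -18428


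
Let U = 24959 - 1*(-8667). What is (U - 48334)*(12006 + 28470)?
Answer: -595321008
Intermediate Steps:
U = 33626 (U = 24959 + 8667 = 33626)
(U - 48334)*(12006 + 28470) = (33626 - 48334)*(12006 + 28470) = -14708*40476 = -595321008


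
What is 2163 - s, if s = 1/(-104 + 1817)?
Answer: 3705218/1713 ≈ 2163.0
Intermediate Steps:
s = 1/1713 ≈ 0.00058377
2163 - s = 2163 - 1*1/1713 = 2163 - 1/1713 = 3705218/1713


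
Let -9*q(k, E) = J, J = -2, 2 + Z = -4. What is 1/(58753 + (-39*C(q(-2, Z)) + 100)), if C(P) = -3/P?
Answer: 2/118759 ≈ 1.6841e-5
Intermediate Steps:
Z = -6 (Z = -2 - 4 = -6)
q(k, E) = 2/9 (q(k, E) = -1/9*(-2) = 2/9)
1/(58753 + (-39*C(q(-2, Z)) + 100)) = 1/(58753 + (-(-117)/2/9 + 100)) = 1/(58753 + (-(-117)*9/2 + 100)) = 1/(58753 + (-39*(-27/2) + 100)) = 1/(58753 + (1053/2 + 100)) = 1/(58753 + 1253/2) = 1/(118759/2) = 2/118759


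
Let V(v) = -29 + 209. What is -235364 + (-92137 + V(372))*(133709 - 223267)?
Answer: 8235249642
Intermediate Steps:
V(v) = 180
-235364 + (-92137 + V(372))*(133709 - 223267) = -235364 + (-92137 + 180)*(133709 - 223267) = -235364 - 91957*(-89558) = -235364 + 8235485006 = 8235249642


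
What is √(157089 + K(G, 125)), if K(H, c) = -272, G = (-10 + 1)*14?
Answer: √156817 ≈ 396.00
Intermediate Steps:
G = -126 (G = -9*14 = -126)
√(157089 + K(G, 125)) = √(157089 - 272) = √156817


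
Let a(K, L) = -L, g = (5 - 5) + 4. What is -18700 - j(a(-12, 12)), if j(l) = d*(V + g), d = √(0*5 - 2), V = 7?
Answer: -18700 - 11*I*√2 ≈ -18700.0 - 15.556*I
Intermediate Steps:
g = 4 (g = 0 + 4 = 4)
d = I*√2 (d = √(0 - 2) = √(-2) = I*√2 ≈ 1.4142*I)
j(l) = 11*I*√2 (j(l) = (I*√2)*(7 + 4) = (I*√2)*11 = 11*I*√2)
-18700 - j(a(-12, 12)) = -18700 - 11*I*√2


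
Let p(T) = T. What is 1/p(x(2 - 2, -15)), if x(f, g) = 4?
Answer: ¼ ≈ 0.25000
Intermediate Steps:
1/p(x(2 - 2, -15)) = 1/4 = ¼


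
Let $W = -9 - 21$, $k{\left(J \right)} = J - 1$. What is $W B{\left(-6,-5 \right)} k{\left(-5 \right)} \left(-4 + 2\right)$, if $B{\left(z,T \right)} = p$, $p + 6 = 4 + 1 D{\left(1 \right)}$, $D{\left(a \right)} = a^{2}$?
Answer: $360$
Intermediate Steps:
$k{\left(J \right)} = -1 + J$ ($k{\left(J \right)} = J - 1 = -1 + J$)
$W = -30$ ($W = -9 - 21 = -30$)
$p = -1$ ($p = -6 + \left(4 + 1 \cdot 1^{2}\right) = -6 + \left(4 + 1 \cdot 1\right) = -6 + \left(4 + 1\right) = -6 + 5 = -1$)
$B{\left(z,T \right)} = -1$
$W B{\left(-6,-5 \right)} k{\left(-5 \right)} \left(-4 + 2\right) = \left(-30\right) \left(-1\right) \left(-1 - 5\right) \left(-4 + 2\right) = 30 \left(\left(-6\right) \left(-2\right)\right) = 30 \cdot 12 = 360$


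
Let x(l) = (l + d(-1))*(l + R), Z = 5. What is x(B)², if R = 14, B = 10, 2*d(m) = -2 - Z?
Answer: 24336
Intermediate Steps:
d(m) = -7/2 (d(m) = (-2 - 1*5)/2 = (-2 - 5)/2 = (½)*(-7) = -7/2)
x(l) = (14 + l)*(-7/2 + l) (x(l) = (l - 7/2)*(l + 14) = (-7/2 + l)*(14 + l) = (14 + l)*(-7/2 + l))
x(B)² = (-49 + 10² + (21/2)*10)² = (-49 + 100 + 105)² = 156² = 24336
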